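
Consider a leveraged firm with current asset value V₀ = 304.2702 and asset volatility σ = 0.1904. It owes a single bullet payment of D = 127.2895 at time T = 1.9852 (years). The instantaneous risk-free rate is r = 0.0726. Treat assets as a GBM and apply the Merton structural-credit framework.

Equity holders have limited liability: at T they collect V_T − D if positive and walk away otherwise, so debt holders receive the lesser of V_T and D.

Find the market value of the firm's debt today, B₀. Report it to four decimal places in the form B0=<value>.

B0=110.2037

d₁ = [ln(V₀/D) + (r + σ²/2)T] / (σ√T)
   = [ln(304.2702/127.2895) + (0.0726 + 0.5·0.1904²)·1.9852] / (0.1904·√1.9852)
   = [0.871452 + 0.180109] / 0.268268 = 3.919815
d₂ = d₁ − σ√T = 3.919815 − 0.268268 = 3.651547
N(d₁) = 0.999956,  N(d₂) = 0.999870,  e^(−rT) = 0.865779
E₀ = V₀·N(d₁) − D·e^(−rT)·N(d₂)
   = 304.2702·0.999956 − 127.2895·0.865779·0.999870 = 194.066497
B₀ = V₀ − E₀ = 304.2702 − 194.066497 = 110.203703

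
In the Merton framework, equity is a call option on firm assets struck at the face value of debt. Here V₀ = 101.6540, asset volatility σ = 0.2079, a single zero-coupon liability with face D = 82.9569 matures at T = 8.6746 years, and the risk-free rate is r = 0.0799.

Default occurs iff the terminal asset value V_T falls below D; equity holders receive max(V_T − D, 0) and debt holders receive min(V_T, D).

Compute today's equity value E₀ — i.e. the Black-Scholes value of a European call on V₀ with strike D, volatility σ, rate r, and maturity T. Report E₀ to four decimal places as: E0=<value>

E0=61.3965

d₁ = [ln(V₀/D) + (r + σ²/2)T] / (σ√T)
   = [ln(101.6540/82.9569) + (0.0799 + 0.5·0.2079²)·8.6746] / (0.2079·√8.6746)
   = [0.203254 + 0.880569] / 0.612321 = 1.770024
d₂ = d₁ − σ√T = 1.770024 − 0.612321 = 1.157703
N(d₁) = 0.961638,  N(d₂) = 0.876507,  e^(−rT) = 0.500023
E₀ = V₀·N(d₁) − D·e^(−rT)·N(d₂)
   = 101.6540·0.961638 − 82.9569·0.500023·0.876507 = 61.396531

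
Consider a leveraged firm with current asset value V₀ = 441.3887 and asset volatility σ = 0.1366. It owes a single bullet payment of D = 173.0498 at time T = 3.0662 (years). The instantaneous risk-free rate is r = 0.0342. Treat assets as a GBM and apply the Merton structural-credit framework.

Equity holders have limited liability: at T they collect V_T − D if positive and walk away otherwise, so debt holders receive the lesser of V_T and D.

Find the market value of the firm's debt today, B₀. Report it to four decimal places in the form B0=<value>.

B0=155.8221

d₁ = [ln(V₀/D) + (r + σ²/2)T] / (σ√T)
   = [ln(441.3887/173.0498) + (0.0342 + 0.5·0.1366²)·3.0662] / (0.1366·√3.0662)
   = [0.936346 + 0.133471] / 0.239194 = 4.472587
d₂ = d₁ − σ√T = 4.472587 − 0.239194 = 4.233392
N(d₁) = 0.999996,  N(d₂) = 0.999988,  e^(−rT) = 0.900447
E₀ = V₀·N(d₁) − D·e^(−rT)·N(d₂)
   = 441.3887·0.999996 − 173.0498·0.900447·0.999988 = 285.566625
B₀ = V₀ − E₀ = 441.3887 − 285.566625 = 155.822075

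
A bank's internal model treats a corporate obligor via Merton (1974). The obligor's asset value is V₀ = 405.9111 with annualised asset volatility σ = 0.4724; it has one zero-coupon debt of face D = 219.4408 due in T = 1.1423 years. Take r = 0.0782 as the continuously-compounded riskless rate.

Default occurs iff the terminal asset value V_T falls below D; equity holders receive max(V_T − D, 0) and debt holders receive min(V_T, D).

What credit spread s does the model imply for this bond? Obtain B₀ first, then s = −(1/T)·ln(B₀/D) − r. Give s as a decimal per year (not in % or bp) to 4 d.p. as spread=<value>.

d₁ = [ln(V₀/D) + (r + σ²/2)T] / (σ√T)
   = [ln(405.9111/219.4408) + (0.0782 + 0.5·0.4724²)·1.1423] / (0.4724·√1.1423)
   = [0.615052 + 0.216787] / 0.504894 = 1.647551
d₂ = d₁ − σ√T = 1.647551 − 0.504894 = 1.142658
N(d₁) = 0.950278,  N(d₂) = 0.873410,  e^(−rT) = 0.914546
E₀ = V₀·N(d₁) − D·e^(−rT)·N(d₂)
   = 405.9111·0.950278 − 219.4408·0.914546·0.873410 = 210.444848
B₀ = V₀ − E₀ = 405.9111 − 210.444848 = 195.466252
spread = −(1/T)·ln(B₀/D) − r = −(1/1.1423)·ln(195.466252/219.4408) − 0.0782 = 0.02308228

spread=0.0231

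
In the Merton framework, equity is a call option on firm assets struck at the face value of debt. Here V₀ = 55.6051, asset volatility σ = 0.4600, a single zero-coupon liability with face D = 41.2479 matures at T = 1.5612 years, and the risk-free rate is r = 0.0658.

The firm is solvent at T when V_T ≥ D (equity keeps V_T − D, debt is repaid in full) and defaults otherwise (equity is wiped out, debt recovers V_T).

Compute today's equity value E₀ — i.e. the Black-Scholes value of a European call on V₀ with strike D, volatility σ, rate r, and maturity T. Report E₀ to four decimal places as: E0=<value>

d₁ = [ln(V₀/D) + (r + σ²/2)T] / (σ√T)
   = [ln(55.6051/41.2479) + (0.0658 + 0.5·0.4600²)·1.5612] / (0.4600·√1.5612)
   = [0.298675 + 0.267902] / 0.574761 = 0.985761
d₂ = d₁ − σ√T = 0.985761 − 0.574761 = 0.411000
N(d₁) = 0.837875,  N(d₂) = 0.659464,  e^(−rT) = 0.902373
E₀ = V₀·N(d₁) − D·e^(−rT)·N(d₂)
   = 55.6051·0.837875 − 41.2479·0.902373·0.659464 = 22.044206

E0=22.0442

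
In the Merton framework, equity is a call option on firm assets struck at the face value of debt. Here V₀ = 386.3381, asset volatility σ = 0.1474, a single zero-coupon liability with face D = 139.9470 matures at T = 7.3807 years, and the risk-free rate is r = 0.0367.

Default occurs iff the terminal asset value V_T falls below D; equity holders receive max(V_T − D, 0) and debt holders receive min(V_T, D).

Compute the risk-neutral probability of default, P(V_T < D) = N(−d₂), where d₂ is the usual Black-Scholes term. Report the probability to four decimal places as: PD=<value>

PD=0.0013

d₁ = [ln(V₀/D) + (r + σ²/2)T] / (σ√T)
   = [ln(386.3381/139.9470) + (0.0367 + 0.5·0.1474²)·7.3807] / (0.1474·√7.3807)
   = [1.015449 + 0.351051] / 0.400448 = 3.412427
d₂ = d₁ − σ√T = 3.412427 − 0.400448 = 3.011979
risk-neutral PD = N(−d₂) = N(-3.011979) = 0.001298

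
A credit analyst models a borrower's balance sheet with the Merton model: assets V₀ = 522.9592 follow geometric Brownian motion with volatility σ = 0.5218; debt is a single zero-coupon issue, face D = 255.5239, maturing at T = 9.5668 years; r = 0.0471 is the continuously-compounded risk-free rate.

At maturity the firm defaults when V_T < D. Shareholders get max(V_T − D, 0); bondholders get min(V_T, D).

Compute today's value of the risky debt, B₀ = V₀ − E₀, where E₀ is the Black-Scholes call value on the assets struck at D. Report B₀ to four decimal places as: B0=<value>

d₁ = [ln(V₀/D) + (r + σ²/2)T] / (σ√T)
   = [ln(522.9592/255.5239) + (0.0471 + 0.5·0.5218²)·9.5668] / (0.5218·√9.5668)
   = [0.716188 + 1.752998] / 1.613940 = 1.529911
d₂ = d₁ − σ√T = 1.529911 − 1.613940 = -0.084029
N(d₁) = 0.936981,  N(d₂) = 0.466517,  e^(−rT) = 0.637248
E₀ = V₀·N(d₁) − D·e^(−rT)·N(d₂)
   = 522.9592·0.936981 − 255.5239·0.637248·0.466517 = 414.038748
B₀ = V₀ − E₀ = 522.9592 − 414.038748 = 108.920452

B0=108.9205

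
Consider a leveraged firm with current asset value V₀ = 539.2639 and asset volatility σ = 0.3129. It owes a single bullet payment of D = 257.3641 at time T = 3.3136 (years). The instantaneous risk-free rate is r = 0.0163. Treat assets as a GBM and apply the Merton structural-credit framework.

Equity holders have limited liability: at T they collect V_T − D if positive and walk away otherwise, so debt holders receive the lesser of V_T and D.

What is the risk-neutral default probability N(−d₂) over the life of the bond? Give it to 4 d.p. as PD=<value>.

PD=0.1338

d₁ = [ln(V₀/D) + (r + σ²/2)T] / (σ√T)
   = [ln(539.2639/257.3641) + (0.0163 + 0.5·0.3129²)·3.3136] / (0.3129·√3.3136)
   = [0.739713 + 0.216223] / 0.569581 = 1.678314
d₂ = d₁ − σ√T = 1.678314 − 0.569581 = 1.108733
risk-neutral PD = N(−d₂) = N(-1.108733) = 0.133773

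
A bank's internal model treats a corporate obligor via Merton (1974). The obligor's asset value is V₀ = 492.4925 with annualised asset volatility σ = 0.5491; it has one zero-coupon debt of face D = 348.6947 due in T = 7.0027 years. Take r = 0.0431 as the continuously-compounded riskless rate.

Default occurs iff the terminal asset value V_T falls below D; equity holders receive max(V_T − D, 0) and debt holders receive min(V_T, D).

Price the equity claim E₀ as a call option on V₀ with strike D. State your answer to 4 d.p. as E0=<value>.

E0=332.7093

d₁ = [ln(V₀/D) + (r + σ²/2)T] / (σ√T)
   = [ln(492.4925/348.6947) + (0.0431 + 0.5·0.5491²)·7.0027] / (0.5491·√7.0027)
   = [0.345282 + 1.357511] / 1.453062 = 1.171866
d₂ = d₁ − σ√T = 1.171866 − 1.453062 = -0.281197
N(d₁) = 0.879375,  N(d₂) = 0.389280,  e^(−rT) = 0.739474
E₀ = V₀·N(d₁) − D·e^(−rT)·N(d₂)
   = 492.4925·0.879375 − 348.6947·0.739474·0.389280 = 332.709305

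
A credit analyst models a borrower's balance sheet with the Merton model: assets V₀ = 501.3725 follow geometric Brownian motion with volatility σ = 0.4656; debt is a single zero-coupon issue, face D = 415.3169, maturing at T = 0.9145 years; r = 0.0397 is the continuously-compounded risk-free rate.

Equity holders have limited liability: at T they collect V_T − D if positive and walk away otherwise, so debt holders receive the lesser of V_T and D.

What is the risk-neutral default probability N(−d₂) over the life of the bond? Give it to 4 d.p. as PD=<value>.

PD=0.3890

d₁ = [ln(V₀/D) + (r + σ²/2)T] / (σ√T)
   = [ln(501.3725/415.3169) + (0.0397 + 0.5·0.4656²)·0.9145] / (0.4656·√0.9145)
   = [0.188307 + 0.135430] / 0.445251 = 0.727090
d₂ = d₁ − σ√T = 0.727090 − 0.445251 = 0.281839
risk-neutral PD = N(−d₂) = N(-0.281839) = 0.389034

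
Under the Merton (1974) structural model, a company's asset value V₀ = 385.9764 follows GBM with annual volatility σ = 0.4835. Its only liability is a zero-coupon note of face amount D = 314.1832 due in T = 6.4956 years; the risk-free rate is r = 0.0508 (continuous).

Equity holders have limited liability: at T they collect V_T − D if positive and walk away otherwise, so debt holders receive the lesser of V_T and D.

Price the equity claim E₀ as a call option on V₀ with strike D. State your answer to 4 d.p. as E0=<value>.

E0=232.6872

d₁ = [ln(V₀/D) + (r + σ²/2)T] / (σ√T)
   = [ln(385.9764/314.1832) + (0.0508 + 0.5·0.4835²)·6.4956] / (0.4835·√6.4956)
   = [0.205800 + 1.089222] / 1.232271 = 1.050923
d₂ = d₁ − σ√T = 1.050923 − 1.232271 = -0.181347
N(d₁) = 0.853353,  N(d₂) = 0.428047,  e^(−rT) = 0.718941
E₀ = V₀·N(d₁) − D·e^(−rT)·N(d₂)
   = 385.9764·0.853353 − 314.1832·0.718941·0.428047 = 232.687191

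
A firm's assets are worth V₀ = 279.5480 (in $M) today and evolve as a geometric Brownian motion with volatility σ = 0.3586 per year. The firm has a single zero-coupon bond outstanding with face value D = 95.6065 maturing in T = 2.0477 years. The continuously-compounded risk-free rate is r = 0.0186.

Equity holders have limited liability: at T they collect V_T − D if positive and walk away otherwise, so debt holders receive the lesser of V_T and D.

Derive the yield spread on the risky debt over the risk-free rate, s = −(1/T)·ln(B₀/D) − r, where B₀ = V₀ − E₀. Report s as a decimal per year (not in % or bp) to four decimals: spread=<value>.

spread=0.0023

d₁ = [ln(V₀/D) + (r + σ²/2)T] / (σ√T)
   = [ln(279.5480/95.6065) + (0.0186 + 0.5·0.3586²)·2.0477] / (0.3586·√2.0477)
   = [1.072933 + 0.169748] / 0.513149 = 2.421678
d₂ = d₁ − σ√T = 2.421678 − 0.513149 = 1.908529
N(d₁) = 0.992275,  N(d₂) = 0.971839,  e^(−rT) = 0.962629
E₀ = V₀·N(d₁) − D·e^(−rT)·N(d₂)
   = 279.5480·0.992275 − 95.6065·0.962629·0.971839 = 187.946838
B₀ = V₀ − E₀ = 279.5480 − 187.946838 = 91.601162
spread = −(1/T)·ln(B₀/D) − r = −(1/2.0477)·ln(91.601162/95.6065) − 0.0186 = 0.00229996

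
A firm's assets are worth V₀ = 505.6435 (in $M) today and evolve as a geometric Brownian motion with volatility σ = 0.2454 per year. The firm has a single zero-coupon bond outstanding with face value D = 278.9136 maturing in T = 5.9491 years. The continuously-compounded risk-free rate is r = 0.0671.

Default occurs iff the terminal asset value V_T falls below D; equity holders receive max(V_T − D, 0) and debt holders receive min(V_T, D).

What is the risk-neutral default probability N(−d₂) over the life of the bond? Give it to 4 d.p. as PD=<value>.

d₁ = [ln(V₀/D) + (r + σ²/2)T] / (σ√T)
   = [ln(505.6435/278.9136) + (0.0671 + 0.5·0.2454²)·5.9491] / (0.2454·√5.9491)
   = [0.594930 + 0.578315] / 0.598550 = 1.960147
d₂ = d₁ − σ√T = 1.960147 − 0.598550 = 1.361597
risk-neutral PD = N(−d₂) = N(-1.361597) = 0.086663

PD=0.0867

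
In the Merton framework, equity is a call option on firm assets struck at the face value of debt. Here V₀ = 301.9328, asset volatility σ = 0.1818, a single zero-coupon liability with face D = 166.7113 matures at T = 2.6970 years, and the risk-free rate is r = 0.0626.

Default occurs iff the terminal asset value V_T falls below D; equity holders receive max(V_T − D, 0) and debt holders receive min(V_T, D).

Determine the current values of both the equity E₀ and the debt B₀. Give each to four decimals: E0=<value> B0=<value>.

d₁ = [ln(V₀/D) + (r + σ²/2)T] / (σ√T)
   = [ln(301.9328/166.7113) + (0.0626 + 0.5·0.1818²)·2.6970] / (0.1818·√2.6970)
   = [0.593941 + 0.213402] / 0.298562 = 2.704105
d₂ = d₁ − σ√T = 2.704105 − 0.298562 = 2.405543
N(d₁) = 0.996576,  N(d₂) = 0.991926,  e^(−rT) = 0.844651
E₀ = V₀·N(d₁) − D·e^(−rT)·N(d₂)
   = 301.9328·0.996576 − 166.7113·0.844651·0.991926 = 161.223002
B₀ = V₀ − E₀ = 301.9328 − 161.223002 = 140.709798

E0=161.2230 B0=140.7098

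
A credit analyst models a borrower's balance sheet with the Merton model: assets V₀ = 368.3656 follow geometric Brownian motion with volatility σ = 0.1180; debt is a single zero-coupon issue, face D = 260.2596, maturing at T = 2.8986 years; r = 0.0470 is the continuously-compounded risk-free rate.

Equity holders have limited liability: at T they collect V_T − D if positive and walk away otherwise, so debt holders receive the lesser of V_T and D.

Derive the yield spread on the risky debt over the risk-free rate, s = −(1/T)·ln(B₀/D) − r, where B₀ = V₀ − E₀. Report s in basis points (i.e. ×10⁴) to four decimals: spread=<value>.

d₁ = [ln(V₀/D) + (r + σ²/2)T] / (σ√T)
   = [ln(368.3656/260.2596) + (0.0470 + 0.5·0.1180²)·2.8986] / (0.1180·√2.8986)
   = [0.347396 + 0.156414] / 0.200898 = 2.507790
d₂ = d₁ − σ√T = 2.507790 − 0.200898 = 2.306892
N(d₁) = 0.993926,  N(d₂) = 0.989470,  e^(−rT) = 0.872638
E₀ = V₀·N(d₁) − D·e^(−rT)·N(d₂)
   = 368.3656·0.993926 − 260.2596·0.872638·0.989470 = 141.407098
B₀ = V₀ − E₀ = 368.3656 − 141.407098 = 226.958502
spread = −(1/T)·ln(B₀/D) − r = −(1/2.8986)·ln(226.958502/260.2596) − 0.0470 = 0.00023398
in basis points: 0.00023398 × 10⁴ = 2.3398 bp

spread=2.3398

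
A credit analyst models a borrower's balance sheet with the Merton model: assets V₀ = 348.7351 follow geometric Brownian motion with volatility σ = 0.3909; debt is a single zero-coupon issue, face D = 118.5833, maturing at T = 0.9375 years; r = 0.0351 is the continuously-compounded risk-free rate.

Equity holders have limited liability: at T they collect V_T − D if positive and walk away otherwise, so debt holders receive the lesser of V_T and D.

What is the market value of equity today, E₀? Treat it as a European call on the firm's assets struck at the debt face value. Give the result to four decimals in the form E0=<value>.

d₁ = [ln(V₀/D) + (r + σ²/2)T] / (σ√T)
   = [ln(348.7351/118.5833) + (0.0351 + 0.5·0.3909²)·0.9375] / (0.3909·√0.9375)
   = [1.078697 + 0.104533] / 0.378487 = 3.126207
d₂ = d₁ − σ√T = 3.126207 − 0.378487 = 2.747719
N(d₁) = 0.999115,  N(d₂) = 0.996999,  e^(−rT) = 0.967629
E₀ = V₀·N(d₁) − D·e^(−rT)·N(d₂)
   = 348.7351·0.999115 − 118.5833·0.967629·0.996999 = 234.025962

E0=234.0260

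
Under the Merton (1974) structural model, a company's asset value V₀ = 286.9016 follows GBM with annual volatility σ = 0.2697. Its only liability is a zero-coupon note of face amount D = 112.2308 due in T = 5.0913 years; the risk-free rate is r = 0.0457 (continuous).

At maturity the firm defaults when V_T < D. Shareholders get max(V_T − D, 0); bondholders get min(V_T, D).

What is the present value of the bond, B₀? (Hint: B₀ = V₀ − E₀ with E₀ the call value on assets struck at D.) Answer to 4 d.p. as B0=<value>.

B0=87.9612

d₁ = [ln(V₀/D) + (r + σ²/2)T] / (σ√T)
   = [ln(286.9016/112.2308) + (0.0457 + 0.5·0.2697²)·5.0913] / (0.2697·√5.0913)
   = [0.938582 + 0.417838] / 0.608549 = 2.228943
d₂ = d₁ − σ√T = 2.228943 − 0.608549 = 1.620394
N(d₁) = 0.987091,  N(d₂) = 0.947426,  e^(−rT) = 0.792413
E₀ = V₀·N(d₁) − D·e^(−rT)·N(d₂)
   = 286.9016·0.987091 − 112.2308·0.792413·0.947426 = 198.940426
B₀ = V₀ − E₀ = 286.9016 − 198.940426 = 87.961174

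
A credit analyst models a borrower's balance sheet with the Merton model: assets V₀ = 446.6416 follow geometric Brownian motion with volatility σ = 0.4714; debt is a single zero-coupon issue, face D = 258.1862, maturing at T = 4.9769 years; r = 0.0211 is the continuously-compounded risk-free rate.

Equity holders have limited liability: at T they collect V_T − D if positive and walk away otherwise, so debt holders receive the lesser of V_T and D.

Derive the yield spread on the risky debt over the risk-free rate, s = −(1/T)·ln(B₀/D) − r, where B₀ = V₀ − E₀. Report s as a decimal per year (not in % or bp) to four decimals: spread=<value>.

spread=0.0501

d₁ = [ln(V₀/D) + (r + σ²/2)T] / (σ√T)
   = [ln(446.6416/258.1862) + (0.0211 + 0.5·0.4714²)·4.9769] / (0.4714·√4.9769)
   = [0.548075 + 0.657991] / 1.051645 = 1.146838
d₂ = d₁ − σ√T = 1.146838 − 1.051645 = 0.095194
N(d₁) = 0.874276,  N(d₂) = 0.537919,  e^(−rT) = 0.900313
E₀ = V₀·N(d₁) − D·e^(−rT)·N(d₂)
   = 446.6416·0.874276 − 258.1862·0.900313·0.537919 = 265.449386
B₀ = V₀ − E₀ = 446.6416 − 265.449386 = 181.192214
spread = −(1/T)·ln(B₀/D) − r = −(1/4.9769)·ln(181.192214/258.1862) − 0.0211 = 0.05005325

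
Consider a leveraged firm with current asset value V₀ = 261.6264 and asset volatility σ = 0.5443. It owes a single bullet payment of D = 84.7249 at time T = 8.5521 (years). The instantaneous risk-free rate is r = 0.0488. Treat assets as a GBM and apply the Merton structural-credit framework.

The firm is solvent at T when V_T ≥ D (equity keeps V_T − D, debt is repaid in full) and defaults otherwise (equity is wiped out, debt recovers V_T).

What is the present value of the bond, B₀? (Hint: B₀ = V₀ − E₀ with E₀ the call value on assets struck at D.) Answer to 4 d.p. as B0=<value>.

B0=41.8932

d₁ = [ln(V₀/D) + (r + σ²/2)T] / (σ√T)
   = [ln(261.6264/84.7249) + (0.0488 + 0.5·0.5443²)·8.5521] / (0.5443·√8.5521)
   = [1.127508 + 1.684176] / 1.591749 = 1.766411
d₂ = d₁ − σ√T = 1.766411 − 1.591749 = 0.174661
N(d₁) = 0.961337,  N(d₂) = 0.569327,  e^(−rT) = 0.658795
E₀ = V₀·N(d₁) − D·e^(−rT)·N(d₂)
   = 261.6264·0.961337 − 84.7249·0.658795·0.569327 = 219.733245
B₀ = V₀ − E₀ = 261.6264 − 219.733245 = 41.893155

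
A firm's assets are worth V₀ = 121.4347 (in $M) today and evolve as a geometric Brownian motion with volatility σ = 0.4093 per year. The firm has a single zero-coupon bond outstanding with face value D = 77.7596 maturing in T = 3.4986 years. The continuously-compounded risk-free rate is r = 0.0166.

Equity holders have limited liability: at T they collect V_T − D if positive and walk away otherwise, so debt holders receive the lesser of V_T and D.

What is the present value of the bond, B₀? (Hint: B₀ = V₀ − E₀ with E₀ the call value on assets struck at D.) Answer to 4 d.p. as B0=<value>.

B0=62.7335

d₁ = [ln(V₀/D) + (r + σ²/2)T] / (σ√T)
   = [ln(121.4347/77.7596) + (0.0166 + 0.5·0.4093²)·3.4986] / (0.4093·√3.4986)
   = [0.445755 + 0.351131] / 0.765577 = 1.040895
d₂ = d₁ − σ√T = 1.040895 − 0.765577 = 0.275318
N(d₁) = 0.851038,  N(d₂) = 0.608464,  e^(−rT) = 0.943578
E₀ = V₀·N(d₁) − D·e^(−rT)·N(d₂)
   = 121.4347·0.851038 − 77.7596·0.943578·0.608464 = 58.701177
B₀ = V₀ − E₀ = 121.4347 − 58.701177 = 62.733523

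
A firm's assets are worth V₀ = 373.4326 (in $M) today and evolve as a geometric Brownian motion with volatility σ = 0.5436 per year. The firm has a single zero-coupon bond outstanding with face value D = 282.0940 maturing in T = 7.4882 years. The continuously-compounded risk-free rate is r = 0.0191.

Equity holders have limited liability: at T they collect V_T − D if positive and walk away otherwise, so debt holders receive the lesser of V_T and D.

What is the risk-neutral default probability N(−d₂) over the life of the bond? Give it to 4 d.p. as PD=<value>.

PD=0.6769

d₁ = [ln(V₀/D) + (r + σ²/2)T] / (σ√T)
   = [ln(373.4326/282.0940) + (0.0191 + 0.5·0.5436²)·7.4882] / (0.5436·√7.4882)
   = [0.280497 + 1.249410] / 1.487538 = 1.028482
d₂ = d₁ − σ√T = 1.028482 − 1.487538 = -0.459056
risk-neutral PD = N(−d₂) = N(0.459056) = 0.676903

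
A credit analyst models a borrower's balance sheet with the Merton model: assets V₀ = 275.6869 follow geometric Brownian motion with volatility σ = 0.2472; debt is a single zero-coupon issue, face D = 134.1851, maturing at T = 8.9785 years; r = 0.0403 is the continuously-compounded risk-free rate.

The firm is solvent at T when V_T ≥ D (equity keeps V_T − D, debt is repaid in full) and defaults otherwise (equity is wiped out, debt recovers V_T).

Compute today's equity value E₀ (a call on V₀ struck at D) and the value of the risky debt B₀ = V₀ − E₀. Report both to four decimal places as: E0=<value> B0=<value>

E0=185.8675 B0=89.8194

d₁ = [ln(V₀/D) + (r + σ²/2)T] / (σ√T)
   = [ln(275.6869/134.1851) + (0.0403 + 0.5·0.2472²)·8.9785] / (0.2472·√8.9785)
   = [0.720046 + 0.636162] / 0.740714 = 1.830947
d₂ = d₁ − σ√T = 1.830947 − 0.740714 = 1.090233
N(d₁) = 0.966446,  N(d₂) = 0.862195,  e^(−rT) = 0.696398
E₀ = V₀·N(d₁) − D·e^(−rT)·N(d₂)
   = 275.6869·0.966446 − 134.1851·0.696398·0.862195 = 185.867548
B₀ = V₀ − E₀ = 275.6869 − 185.867548 = 89.819352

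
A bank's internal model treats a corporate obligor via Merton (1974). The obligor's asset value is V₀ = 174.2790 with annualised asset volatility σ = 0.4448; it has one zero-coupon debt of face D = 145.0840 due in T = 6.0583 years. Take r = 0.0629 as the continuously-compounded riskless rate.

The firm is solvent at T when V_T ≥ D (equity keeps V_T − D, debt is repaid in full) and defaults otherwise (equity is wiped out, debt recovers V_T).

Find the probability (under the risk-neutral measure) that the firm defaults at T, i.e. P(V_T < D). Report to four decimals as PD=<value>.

PD=0.5127

d₁ = [ln(V₀/D) + (r + σ²/2)T] / (σ√T)
   = [ln(174.2790/145.0840) + (0.0629 + 0.5·0.4448²)·6.0583] / (0.4448·√6.0583)
   = [0.183345 + 0.980375] / 1.094814 = 1.062939
d₂ = d₁ − σ√T = 1.062939 − 1.094814 = -0.031875
risk-neutral PD = N(−d₂) = N(0.031875) = 0.512714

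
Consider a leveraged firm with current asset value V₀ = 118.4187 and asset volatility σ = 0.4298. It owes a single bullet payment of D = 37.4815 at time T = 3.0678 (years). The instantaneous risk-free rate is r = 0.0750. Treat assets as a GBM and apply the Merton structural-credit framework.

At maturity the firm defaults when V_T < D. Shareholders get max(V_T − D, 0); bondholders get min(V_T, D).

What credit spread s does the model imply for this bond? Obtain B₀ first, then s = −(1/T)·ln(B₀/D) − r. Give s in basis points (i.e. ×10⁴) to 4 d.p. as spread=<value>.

spread=61.3186

d₁ = [ln(V₀/D) + (r + σ²/2)T] / (σ√T)
   = [ln(118.4187/37.4815) + (0.0750 + 0.5·0.4298²)·3.0678] / (0.4298·√3.0678)
   = [1.150379 + 0.513439] / 0.752801 = 2.210172
d₂ = d₁ − σ√T = 2.210172 − 0.752801 = 1.457371
N(d₁) = 0.986453,  N(d₂) = 0.927493,  e^(−rT) = 0.794466
E₀ = V₀·N(d₁) − D·e^(−rT)·N(d₂)
   = 118.4187·0.986453 − 37.4815·0.794466·0.927493 = 89.195843
B₀ = V₀ − E₀ = 118.4187 − 89.195843 = 29.222857
spread = −(1/T)·ln(B₀/D) − r = −(1/3.0678)·ln(29.222857/37.4815) − 0.0750 = 0.00613186
in basis points: 0.00613186 × 10⁴ = 61.3186 bp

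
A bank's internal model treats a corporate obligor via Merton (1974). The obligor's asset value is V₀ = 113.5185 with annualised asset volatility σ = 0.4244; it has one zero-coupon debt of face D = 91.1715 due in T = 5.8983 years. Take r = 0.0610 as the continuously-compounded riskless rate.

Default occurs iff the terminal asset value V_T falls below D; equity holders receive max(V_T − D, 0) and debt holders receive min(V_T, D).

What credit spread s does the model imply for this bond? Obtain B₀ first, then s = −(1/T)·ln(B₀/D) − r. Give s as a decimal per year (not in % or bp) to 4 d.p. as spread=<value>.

d₁ = [ln(V₀/D) + (r + σ²/2)T] / (σ√T)
   = [ln(113.5185/91.1715) + (0.0610 + 0.5·0.4244²)·5.8983] / (0.4244·√5.8983)
   = [0.219223 + 0.890984] / 1.030715 = 1.077123
d₂ = d₁ − σ√T = 1.077123 − 1.030715 = 0.046407
N(d₁) = 0.859287,  N(d₂) = 0.518507,  e^(−rT) = 0.697818
E₀ = V₀·N(d₁) − D·e^(−rT)·N(d₂)
   = 113.5185·0.859287 − 91.1715·0.697818·0.518507 = 64.556978
B₀ = V₀ − E₀ = 113.5185 − 64.556978 = 48.961522
spread = −(1/T)·ln(B₀/D) − r = −(1/5.8983)·ln(48.961522/91.1715) − 0.0610 = 0.04440454

spread=0.0444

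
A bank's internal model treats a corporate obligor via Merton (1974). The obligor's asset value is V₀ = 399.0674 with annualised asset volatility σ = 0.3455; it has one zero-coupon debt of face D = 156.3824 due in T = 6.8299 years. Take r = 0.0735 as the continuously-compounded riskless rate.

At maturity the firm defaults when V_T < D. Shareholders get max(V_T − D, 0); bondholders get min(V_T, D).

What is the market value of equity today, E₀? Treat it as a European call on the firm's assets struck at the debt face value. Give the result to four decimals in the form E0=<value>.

E0=308.2489

d₁ = [ln(V₀/D) + (r + σ²/2)T] / (σ√T)
   = [ln(399.0674/156.3824) + (0.0735 + 0.5·0.3455²)·6.8299] / (0.3455·√6.8299)
   = [0.936826 + 0.909641] / 0.902932 = 2.044967
d₂ = d₁ − σ√T = 2.044967 − 0.902932 = 1.142035
N(d₁) = 0.979571,  N(d₂) = 0.873280,  e^(−rT) = 0.605320
E₀ = V₀·N(d₁) − D·e^(−rT)·N(d₂)
   = 399.0674·0.979571 − 156.3824·0.605320·0.873280 = 308.248878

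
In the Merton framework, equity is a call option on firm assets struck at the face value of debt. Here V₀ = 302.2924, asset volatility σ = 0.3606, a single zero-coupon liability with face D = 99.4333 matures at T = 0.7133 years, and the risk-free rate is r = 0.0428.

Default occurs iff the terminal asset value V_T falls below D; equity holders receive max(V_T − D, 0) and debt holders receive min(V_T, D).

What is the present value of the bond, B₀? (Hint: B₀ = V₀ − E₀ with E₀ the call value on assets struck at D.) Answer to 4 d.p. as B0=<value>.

d₁ = [ln(V₀/D) + (r + σ²/2)T] / (σ√T)
   = [ln(302.2924/99.4333) + (0.0428 + 0.5·0.3606²)·0.7133] / (0.3606·√0.7133)
   = [1.111908 + 0.076905] / 0.304552 = 3.903478
d₂ = d₁ − σ√T = 3.903478 − 0.304552 = 3.598925
N(d₁) = 0.999953,  N(d₂) = 0.999840,  e^(−rT) = 0.969932
E₀ = V₀·N(d₁) − D·e^(−rT)·N(d₂)
   = 302.2924·0.999953 − 99.4333·0.969932·0.999840 = 205.849930
B₀ = V₀ − E₀ = 302.2924 − 205.849930 = 96.442470

B0=96.4425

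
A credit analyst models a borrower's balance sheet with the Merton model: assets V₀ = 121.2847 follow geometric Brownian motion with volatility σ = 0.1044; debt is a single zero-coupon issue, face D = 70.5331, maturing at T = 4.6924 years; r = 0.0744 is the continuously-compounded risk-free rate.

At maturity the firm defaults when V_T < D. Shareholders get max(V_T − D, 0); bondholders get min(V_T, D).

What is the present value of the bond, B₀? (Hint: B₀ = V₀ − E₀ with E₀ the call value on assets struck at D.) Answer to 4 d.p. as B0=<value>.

d₁ = [ln(V₀/D) + (r + σ²/2)T] / (σ√T)
   = [ln(121.2847/70.5331) + (0.0744 + 0.5·0.1044²)·4.6924] / (0.1044·√4.6924)
   = [0.542059 + 0.374687] / 0.226151 = 4.053691
d₂ = d₁ − σ√T = 4.053691 − 0.226151 = 3.827540
N(d₁) = 0.999975,  N(d₂) = 0.999935,  e^(−rT) = 0.705312
E₀ = V₀·N(d₁) − D·e^(−rT)·N(d₂)
   = 121.2847·0.999975 − 70.5331·0.705312·0.999935 = 71.536997
B₀ = V₀ − E₀ = 121.2847 − 71.536997 = 49.747703

B0=49.7477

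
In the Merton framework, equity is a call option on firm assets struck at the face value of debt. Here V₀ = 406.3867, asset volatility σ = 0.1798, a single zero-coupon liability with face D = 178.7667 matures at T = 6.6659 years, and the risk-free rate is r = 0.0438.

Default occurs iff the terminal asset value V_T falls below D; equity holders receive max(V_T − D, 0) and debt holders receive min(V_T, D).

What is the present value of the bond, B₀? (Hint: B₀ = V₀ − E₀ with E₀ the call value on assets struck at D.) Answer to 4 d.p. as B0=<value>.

d₁ = [ln(V₀/D) + (r + σ²/2)T] / (σ√T)
   = [ln(406.3867/178.7667) + (0.0438 + 0.5·0.1798²)·6.6659] / (0.1798·√6.6659)
   = [0.821224 + 0.399714] / 0.464215 = 2.630113
d₂ = d₁ − σ√T = 2.630113 − 0.464215 = 2.165898
N(d₁) = 0.995732,  N(d₂) = 0.984841,  e^(−rT) = 0.746794
E₀ = V₀·N(d₁) − D·e^(−rT)·N(d₂)
   = 406.3867·0.995732 − 178.7667·0.746794·0.984841 = 273.174302
B₀ = V₀ − E₀ = 406.3867 − 273.174302 = 133.212398

B0=133.2124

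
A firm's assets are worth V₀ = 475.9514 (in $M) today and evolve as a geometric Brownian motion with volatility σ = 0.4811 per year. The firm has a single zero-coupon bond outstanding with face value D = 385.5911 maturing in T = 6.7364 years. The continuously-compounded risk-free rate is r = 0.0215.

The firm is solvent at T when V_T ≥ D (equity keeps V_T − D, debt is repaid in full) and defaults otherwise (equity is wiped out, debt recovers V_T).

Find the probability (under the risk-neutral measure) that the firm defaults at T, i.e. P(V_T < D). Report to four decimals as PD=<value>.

d₁ = [ln(V₀/D) + (r + σ²/2)T] / (σ√T)
   = [ln(475.9514/385.5911) + (0.0215 + 0.5·0.4811²)·6.7364] / (0.4811·√6.7364)
   = [0.210538 + 0.924427] / 1.248675 = 0.908936
d₂ = d₁ − σ√T = 0.908936 − 1.248675 = -0.339739
risk-neutral PD = N(−d₂) = N(0.339739) = 0.632973

PD=0.6330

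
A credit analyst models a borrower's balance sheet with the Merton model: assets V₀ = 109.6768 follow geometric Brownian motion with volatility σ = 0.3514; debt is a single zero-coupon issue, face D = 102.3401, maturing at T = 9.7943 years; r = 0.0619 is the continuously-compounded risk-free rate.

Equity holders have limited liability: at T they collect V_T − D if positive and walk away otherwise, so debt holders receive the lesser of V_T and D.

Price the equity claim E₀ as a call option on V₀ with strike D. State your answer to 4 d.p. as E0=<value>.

d₁ = [ln(V₀/D) + (r + σ²/2)T] / (σ√T)
   = [ln(109.6768/102.3401) + (0.0619 + 0.5·0.3514²)·9.7943] / (0.3514·√9.7943)
   = [0.069236 + 1.210977] / 1.099736 = 1.164109
d₂ = d₁ − σ√T = 1.164109 − 1.099736 = 0.064373
N(d₁) = 0.877810,  N(d₂) = 0.525664,  e^(−rT) = 0.545383
E₀ = V₀·N(d₁) − D·e^(−rT)·N(d₂)
   = 109.6768·0.877810 − 102.3401·0.545383·0.525664 = 66.935741

E0=66.9357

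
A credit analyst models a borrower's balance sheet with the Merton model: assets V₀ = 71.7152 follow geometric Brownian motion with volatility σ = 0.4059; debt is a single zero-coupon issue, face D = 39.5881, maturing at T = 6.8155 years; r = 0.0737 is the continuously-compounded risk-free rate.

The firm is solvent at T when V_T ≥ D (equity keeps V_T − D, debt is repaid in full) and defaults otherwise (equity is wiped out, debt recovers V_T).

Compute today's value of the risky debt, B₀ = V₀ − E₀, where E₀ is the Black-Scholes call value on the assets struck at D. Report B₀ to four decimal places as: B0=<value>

d₁ = [ln(V₀/D) + (r + σ²/2)T] / (σ√T)
   = [ln(71.7152/39.5881) + (0.0737 + 0.5·0.4059²)·6.8155] / (0.4059·√6.8155)
   = [0.594174 + 1.063746] / 1.059663 = 1.564572
d₂ = d₁ − σ√T = 1.564572 − 1.059663 = 0.504909
N(d₁) = 0.941158,  N(d₂) = 0.693189,  e^(−rT) = 0.605136
E₀ = V₀·N(d₁) − D·e^(−rT)·N(d₂)
   = 71.7152·0.941158 − 39.5881·0.605136·0.693189 = 50.889213
B₀ = V₀ − E₀ = 71.7152 − 50.889213 = 20.825987

B0=20.8260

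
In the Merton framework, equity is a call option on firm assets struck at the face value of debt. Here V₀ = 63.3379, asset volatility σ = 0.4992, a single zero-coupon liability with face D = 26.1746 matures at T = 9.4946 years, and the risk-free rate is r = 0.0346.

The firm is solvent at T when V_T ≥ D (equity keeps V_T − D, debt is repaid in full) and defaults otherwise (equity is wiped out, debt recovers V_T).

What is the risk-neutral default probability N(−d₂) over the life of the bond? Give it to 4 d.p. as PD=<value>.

d₁ = [ln(V₀/D) + (r + σ²/2)T] / (σ√T)
   = [ln(63.3379/26.1746) + (0.0346 + 0.5·0.4992²)·9.4946] / (0.4992·√9.4946)
   = [0.883694 + 1.511543] / 1.538200 = 1.557169
d₂ = d₁ − σ√T = 1.557169 − 1.538200 = 0.018969
risk-neutral PD = N(−d₂) = N(-0.018969) = 0.492433

PD=0.4924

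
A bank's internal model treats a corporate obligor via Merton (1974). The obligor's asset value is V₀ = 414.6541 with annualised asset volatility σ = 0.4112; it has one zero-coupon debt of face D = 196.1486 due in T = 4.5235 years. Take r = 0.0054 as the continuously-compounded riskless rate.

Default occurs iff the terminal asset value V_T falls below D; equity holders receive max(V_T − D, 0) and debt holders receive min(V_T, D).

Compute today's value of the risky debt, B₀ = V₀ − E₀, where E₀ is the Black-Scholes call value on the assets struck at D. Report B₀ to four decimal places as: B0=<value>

B0=167.3667

d₁ = [ln(V₀/D) + (r + σ²/2)T] / (σ√T)
   = [ln(414.6541/196.1486) + (0.0054 + 0.5·0.4112²)·4.5235] / (0.4112·√4.5235)
   = [0.748572 + 0.406856] / 0.874562 = 1.321151
d₂ = d₁ − σ√T = 1.321151 − 0.874562 = 0.446590
N(d₁) = 0.906775,  N(d₂) = 0.672414,  e^(−rT) = 0.975869
E₀ = V₀·N(d₁) − D·e^(−rT)·N(d₂)
   = 414.6541·0.906775 − 196.1486·0.975869·0.672414 = 247.287361
B₀ = V₀ − E₀ = 414.6541 − 247.287361 = 167.366739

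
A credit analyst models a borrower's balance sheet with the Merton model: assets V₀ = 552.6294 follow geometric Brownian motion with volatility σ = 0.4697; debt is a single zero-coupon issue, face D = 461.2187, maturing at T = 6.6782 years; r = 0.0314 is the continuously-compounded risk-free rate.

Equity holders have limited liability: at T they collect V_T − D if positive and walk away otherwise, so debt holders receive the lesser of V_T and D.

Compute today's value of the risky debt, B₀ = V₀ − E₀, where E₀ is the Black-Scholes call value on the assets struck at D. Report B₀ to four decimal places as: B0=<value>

d₁ = [ln(V₀/D) + (r + σ²/2)T] / (σ√T)
   = [ln(552.6294/461.2187) + (0.0314 + 0.5·0.4697²)·6.6782] / (0.4697·√6.6782)
   = [0.180815 + 0.946361] / 1.213809 = 0.928628
d₂ = d₁ − σ√T = 0.928628 − 1.213809 = -0.285181
N(d₁) = 0.823459,  N(d₂) = 0.387753,  e^(−rT) = 0.810831
E₀ = V₀·N(d₁) − D·e^(−rT)·N(d₂)
   = 552.6294·0.823459 − 461.2187·0.810831·0.387753 = 310.059570
B₀ = V₀ − E₀ = 552.6294 − 310.059570 = 242.569830

B0=242.5698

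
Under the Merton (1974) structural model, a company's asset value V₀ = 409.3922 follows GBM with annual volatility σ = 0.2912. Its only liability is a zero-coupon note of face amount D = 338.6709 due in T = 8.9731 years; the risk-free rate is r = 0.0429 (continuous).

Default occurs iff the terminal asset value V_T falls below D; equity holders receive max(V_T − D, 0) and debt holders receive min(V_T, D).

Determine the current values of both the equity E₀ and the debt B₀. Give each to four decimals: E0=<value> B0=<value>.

d₁ = [ln(V₀/D) + (r + σ²/2)T] / (σ√T)
   = [ln(409.3922/338.6709) + (0.0429 + 0.5·0.2912²)·8.9731] / (0.2912·√8.9731)
   = [0.189645 + 0.765394] / 0.872293 = 1.094859
d₂ = d₁ − σ√T = 1.094859 − 0.872293 = 0.222566
N(d₁) = 0.863211,  N(d₂) = 0.588063,  e^(−rT) = 0.680487
E₀ = V₀·N(d₁) − D·e^(−rT)·N(d₂)
   = 409.3922·0.863211 − 338.6709·0.680487·0.588063 = 217.865978
B₀ = V₀ − E₀ = 409.3922 − 217.865978 = 191.526222

E0=217.8660 B0=191.5262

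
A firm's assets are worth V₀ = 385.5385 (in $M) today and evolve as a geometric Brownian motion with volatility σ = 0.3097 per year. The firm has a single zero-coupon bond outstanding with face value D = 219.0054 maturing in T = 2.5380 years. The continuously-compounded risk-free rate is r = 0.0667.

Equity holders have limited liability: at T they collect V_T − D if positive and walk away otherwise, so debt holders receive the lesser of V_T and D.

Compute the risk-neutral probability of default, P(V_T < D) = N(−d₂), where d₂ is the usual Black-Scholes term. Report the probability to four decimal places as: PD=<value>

d₁ = [ln(V₀/D) + (r + σ²/2)T] / (σ√T)
   = [ln(385.5385/219.0054) + (0.0667 + 0.5·0.3097²)·2.5380] / (0.3097·√2.5380)
   = [0.565545 + 0.291000] / 0.493386 = 1.736052
d₂ = d₁ − σ√T = 1.736052 − 0.493386 = 1.242666
risk-neutral PD = N(−d₂) = N(-1.242666) = 0.106995

PD=0.1070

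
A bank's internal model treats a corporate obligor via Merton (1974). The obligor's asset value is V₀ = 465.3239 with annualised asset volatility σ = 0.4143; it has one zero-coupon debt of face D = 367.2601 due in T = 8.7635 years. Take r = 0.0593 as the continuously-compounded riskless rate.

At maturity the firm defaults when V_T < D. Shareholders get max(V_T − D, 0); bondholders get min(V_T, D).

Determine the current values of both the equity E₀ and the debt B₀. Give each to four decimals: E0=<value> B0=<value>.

d₁ = [ln(V₀/D) + (r + σ²/2)T] / (σ√T)
   = [ln(465.3239/367.2601) + (0.0593 + 0.5·0.4143²)·8.7635] / (0.4143·√8.7635)
   = [0.236663 + 1.271779] / 1.226461 = 1.229915
d₂ = d₁ − σ√T = 1.229915 − 1.226461 = 0.003454
N(d₁) = 0.890635,  N(d₂) = 0.501378,  e^(−rT) = 0.594713
E₀ = V₀·N(d₁) − D·e^(−rT)·N(d₂)
   = 465.3239·0.890635 − 367.2601·0.594713·0.501378 = 304.925768
B₀ = V₀ − E₀ = 465.3239 − 304.925768 = 160.398132

E0=304.9258 B0=160.3981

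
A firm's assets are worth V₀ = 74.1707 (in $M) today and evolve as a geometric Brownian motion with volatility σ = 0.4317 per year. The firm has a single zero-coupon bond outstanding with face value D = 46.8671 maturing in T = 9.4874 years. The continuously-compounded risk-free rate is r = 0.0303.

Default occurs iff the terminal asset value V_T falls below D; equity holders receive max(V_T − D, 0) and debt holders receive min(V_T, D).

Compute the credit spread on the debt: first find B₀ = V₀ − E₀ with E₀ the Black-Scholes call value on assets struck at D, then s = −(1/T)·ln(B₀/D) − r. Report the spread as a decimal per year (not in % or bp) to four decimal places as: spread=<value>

spread=0.0390

d₁ = [ln(V₀/D) + (r + σ²/2)T] / (σ√T)
   = [ln(74.1707/46.8671) + (0.0303 + 0.5·0.4317²)·9.4874] / (0.4317·√9.4874)
   = [0.459053 + 1.171527] / 1.329706 = 1.226271
d₂ = d₁ − σ√T = 1.226271 − 1.329706 = -0.103435
N(d₁) = 0.889952,  N(d₂) = 0.458809,  e^(−rT) = 0.750160
E₀ = V₀·N(d₁) − D·e^(−rT)·N(d₂)
   = 74.1707·0.889952 − 46.8671·0.750160·0.458809 = 49.877608
B₀ = V₀ − E₀ = 74.1707 − 49.877608 = 24.293092
spread = −(1/T)·ln(B₀/D) − r = −(1/9.4874)·ln(24.293092/46.8671) − 0.0303 = 0.03896280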